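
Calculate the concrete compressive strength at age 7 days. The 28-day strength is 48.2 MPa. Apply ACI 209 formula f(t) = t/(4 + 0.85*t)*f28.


f(7) = 7 / (4 + 0.85 * 7) * 48.2
= 7 / 9.95 * 48.2
= 33.91 MPa

33.91


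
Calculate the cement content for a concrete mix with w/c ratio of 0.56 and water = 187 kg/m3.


Cement = water / (w/c)
= 187 / 0.56
= 333.9 kg/m3

333.9


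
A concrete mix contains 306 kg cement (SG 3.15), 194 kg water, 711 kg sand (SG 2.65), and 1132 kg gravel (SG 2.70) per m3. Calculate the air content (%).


Vol cement = 306 / (3.15 * 1000) = 0.097143 m3
Vol water = 194 / 1000 = 0.194 m3
Vol sand = 711 / (2.65 * 1000) = 0.268302 m3
Vol gravel = 1132 / (2.70 * 1000) = 0.419259 m3
Total solid + water volume = 0.978704 m3
Air = (1 - 0.978704) * 100 = 2.13%

2.13


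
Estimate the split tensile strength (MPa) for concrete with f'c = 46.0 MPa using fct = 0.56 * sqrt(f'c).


fct = 0.56 * sqrt(46.0)
= 0.56 * 6.782
= 3.798 MPa

3.798


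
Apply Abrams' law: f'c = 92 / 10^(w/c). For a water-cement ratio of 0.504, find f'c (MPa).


f'c = 92 / 10^0.504
= 92 / 3.192
= 28.83 MPa

28.83


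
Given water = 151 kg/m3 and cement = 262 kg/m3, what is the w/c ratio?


w/c = water / cement
w/c = 151 / 262 = 0.576

0.576


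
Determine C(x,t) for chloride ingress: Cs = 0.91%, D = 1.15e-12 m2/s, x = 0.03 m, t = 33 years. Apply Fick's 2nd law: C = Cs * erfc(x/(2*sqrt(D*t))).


t_seconds = 33 * 365.25 * 24 * 3600 = 1041400800.0 s
arg = 0.03 / (2 * sqrt(1.15e-12 * 1041400800.0))
= 0.4334
erfc(0.4334) = 0.5399
C = 0.91 * 0.5399 = 0.4913%

0.4913


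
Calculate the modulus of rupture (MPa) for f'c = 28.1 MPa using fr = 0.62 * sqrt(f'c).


fr = 0.62 * sqrt(28.1)
= 3.287 MPa

3.287


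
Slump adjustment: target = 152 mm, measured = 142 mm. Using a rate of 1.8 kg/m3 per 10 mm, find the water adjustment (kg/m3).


Difference = 152 - 142 = 10 mm
Water adjustment = 10 * 1.8 / 10 = 1.8 kg/m3

1.8


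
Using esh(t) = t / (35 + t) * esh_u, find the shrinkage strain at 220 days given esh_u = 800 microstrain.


esh(220) = 220 / (35 + 220) * 800
= 220 / 255 * 800
= 690.2 microstrain

690.2


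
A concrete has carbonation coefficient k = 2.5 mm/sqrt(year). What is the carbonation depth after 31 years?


depth = k * sqrt(t)
= 2.5 * sqrt(31)
= 13.92 mm

13.92


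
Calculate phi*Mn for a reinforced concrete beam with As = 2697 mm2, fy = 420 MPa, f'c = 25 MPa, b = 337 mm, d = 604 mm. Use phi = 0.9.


a = As * fy / (0.85 * f'c * b)
= 2697 * 420 / (0.85 * 25 * 337)
= 158.1763 mm
Mn = As * fy * (d - a/2) / 10^6
= 594.5887 kN-m
phi*Mn = 0.9 * 594.5887 = 535.13 kN-m

535.13


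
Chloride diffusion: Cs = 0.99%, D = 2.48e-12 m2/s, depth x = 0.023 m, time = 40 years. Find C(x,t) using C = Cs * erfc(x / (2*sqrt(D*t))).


t_seconds = 40 * 365.25 * 24 * 3600 = 1262304000.0 s
arg = 0.023 / (2 * sqrt(2.48e-12 * 1262304000.0))
= 0.2055
erfc(0.2055) = 0.7713
C = 0.99 * 0.7713 = 0.7636%

0.7636


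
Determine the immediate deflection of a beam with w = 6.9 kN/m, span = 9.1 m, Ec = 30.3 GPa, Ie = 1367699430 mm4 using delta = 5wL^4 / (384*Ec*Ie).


Convert: L = 9.1 m = 9100 mm, Ec = 30.3 GPa = 30300 MPa
delta = 5 * 6.9 * 9100^4 / (384 * 30300 * 1367699430)
= 14.87 mm

14.87


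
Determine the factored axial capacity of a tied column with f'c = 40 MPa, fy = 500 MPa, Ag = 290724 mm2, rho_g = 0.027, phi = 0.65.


Ast = rho * Ag = 0.027 * 290724 = 7849.548 mm2
phi*Pn = 0.65 * 0.80 * (0.85 * 40 * (290724 - 7849.548) + 500 * 7849.548) / 1000
= 7042.1 kN

7042.1


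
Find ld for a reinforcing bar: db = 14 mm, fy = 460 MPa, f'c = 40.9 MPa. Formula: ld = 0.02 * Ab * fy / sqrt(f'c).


Ab = pi * 14^2 / 4 = 153.938 mm2
ld = 0.02 * 153.938 * 460 / sqrt(40.9)
= 221.4 mm

221.4


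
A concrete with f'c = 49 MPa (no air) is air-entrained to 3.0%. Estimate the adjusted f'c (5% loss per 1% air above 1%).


Strength loss = (3.0 - 1) * 5 = 10.0%
f'c = 49 * (1 - 10.0/100)
= 44.1 MPa

44.1


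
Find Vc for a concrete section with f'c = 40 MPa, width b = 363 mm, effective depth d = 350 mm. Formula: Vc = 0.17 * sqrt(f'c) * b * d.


Vc = 0.17 * sqrt(40) * 363 * 350 / 1000
= 136.6 kN

136.6


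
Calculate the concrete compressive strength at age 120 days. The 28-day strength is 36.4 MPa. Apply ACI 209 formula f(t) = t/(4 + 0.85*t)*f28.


f(120) = 120 / (4 + 0.85 * 120) * 36.4
= 120 / 106.0 * 36.4
= 41.21 MPa

41.21


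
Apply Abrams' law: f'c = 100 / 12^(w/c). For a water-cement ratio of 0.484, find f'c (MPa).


f'c = 100 / 12^0.484
= 100 / 3.329
= 30.04 MPa

30.04


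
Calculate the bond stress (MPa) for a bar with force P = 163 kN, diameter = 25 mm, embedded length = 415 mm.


u = P / (pi * db * ld)
= 163 * 1000 / (pi * 25 * 415)
= 5.001 MPa

5.001


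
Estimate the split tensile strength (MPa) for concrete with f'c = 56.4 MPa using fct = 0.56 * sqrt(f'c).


fct = 0.56 * sqrt(56.4)
= 0.56 * 7.51
= 4.206 MPa

4.206


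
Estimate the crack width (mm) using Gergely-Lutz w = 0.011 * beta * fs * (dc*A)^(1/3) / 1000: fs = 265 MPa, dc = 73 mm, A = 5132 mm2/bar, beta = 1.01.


w = 0.011 * beta * fs * (dc * A)^(1/3) / 1000
= 0.011 * 1.01 * 265 * (73 * 5132)^(1/3) / 1000
= 0.212 mm

0.212


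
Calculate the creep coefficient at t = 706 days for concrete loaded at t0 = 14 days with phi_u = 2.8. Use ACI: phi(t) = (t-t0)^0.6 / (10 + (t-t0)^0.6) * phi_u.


dt = 706 - 14 = 692
phi = 692^0.6 / (10 + 692^0.6) * 2.8
= 2.338

2.338


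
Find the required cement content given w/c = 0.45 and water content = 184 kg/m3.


Cement = water / (w/c)
= 184 / 0.45
= 408.9 kg/m3

408.9


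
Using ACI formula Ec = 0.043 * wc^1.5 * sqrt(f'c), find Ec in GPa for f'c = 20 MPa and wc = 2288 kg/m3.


Ec = 0.043 * 2288^1.5 * sqrt(20) / 1000
= 21.05 GPa

21.05


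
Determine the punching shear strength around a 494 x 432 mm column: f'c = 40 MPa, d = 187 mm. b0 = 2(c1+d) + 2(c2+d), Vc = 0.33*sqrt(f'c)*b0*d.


b0 = 2*(494 + 187) + 2*(432 + 187) = 2600 mm
Vc = 0.33 * sqrt(40) * 2600 * 187 / 1000
= 1014.75 kN

1014.75


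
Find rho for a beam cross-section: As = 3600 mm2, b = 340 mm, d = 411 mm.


rho = As / (b * d)
= 3600 / (340 * 411)
= 0.0258

0.0258


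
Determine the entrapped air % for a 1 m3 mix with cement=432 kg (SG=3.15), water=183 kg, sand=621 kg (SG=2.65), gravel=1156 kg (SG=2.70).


Vol cement = 432 / (3.15 * 1000) = 0.137143 m3
Vol water = 183 / 1000 = 0.183 m3
Vol sand = 621 / (2.65 * 1000) = 0.23434 m3
Vol gravel = 1156 / (2.70 * 1000) = 0.428148 m3
Total solid + water volume = 0.982631 m3
Air = (1 - 0.982631) * 100 = 1.74%

1.74


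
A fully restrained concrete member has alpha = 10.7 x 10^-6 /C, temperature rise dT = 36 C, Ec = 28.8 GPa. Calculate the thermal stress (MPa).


sigma = alpha * dT * Ec
= 10.7e-6 * 36 * 28.8 * 1000
= 11.094 MPa

11.094


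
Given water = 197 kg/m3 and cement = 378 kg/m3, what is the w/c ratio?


w/c = water / cement
w/c = 197 / 378 = 0.521

0.521


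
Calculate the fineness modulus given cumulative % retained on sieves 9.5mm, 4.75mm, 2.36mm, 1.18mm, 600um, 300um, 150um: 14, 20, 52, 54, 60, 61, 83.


FM = sum(cumulative % retained) / 100
= 344 / 100
= 3.44

3.44


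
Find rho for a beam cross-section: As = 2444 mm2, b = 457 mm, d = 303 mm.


rho = As / (b * d)
= 2444 / (457 * 303)
= 0.0176

0.0176


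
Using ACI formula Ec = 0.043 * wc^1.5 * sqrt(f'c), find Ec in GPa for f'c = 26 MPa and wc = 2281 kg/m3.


Ec = 0.043 * 2281^1.5 * sqrt(26) / 1000
= 23.89 GPa

23.89


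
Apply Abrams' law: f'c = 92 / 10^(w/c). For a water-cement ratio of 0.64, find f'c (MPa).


f'c = 92 / 10^0.64
= 92 / 4.365
= 21.08 MPa

21.08


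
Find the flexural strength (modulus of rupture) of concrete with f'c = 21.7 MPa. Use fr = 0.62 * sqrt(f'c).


fr = 0.62 * sqrt(21.7)
= 2.888 MPa

2.888


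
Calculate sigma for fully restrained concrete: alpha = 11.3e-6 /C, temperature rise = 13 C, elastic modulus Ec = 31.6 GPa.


sigma = alpha * dT * Ec
= 11.3e-6 * 13 * 31.6 * 1000
= 4.642 MPa

4.642


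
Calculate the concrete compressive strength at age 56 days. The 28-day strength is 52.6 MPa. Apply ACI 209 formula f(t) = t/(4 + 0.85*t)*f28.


f(56) = 56 / (4 + 0.85 * 56) * 52.6
= 56 / 51.6 * 52.6
= 57.09 MPa

57.09


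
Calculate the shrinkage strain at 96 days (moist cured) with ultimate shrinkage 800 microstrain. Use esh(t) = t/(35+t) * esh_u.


esh(96) = 96 / (35 + 96) * 800
= 96 / 131 * 800
= 586.3 microstrain

586.3


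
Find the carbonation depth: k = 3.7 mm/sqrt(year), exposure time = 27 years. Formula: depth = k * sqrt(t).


depth = k * sqrt(t)
= 3.7 * sqrt(27)
= 19.23 mm

19.23


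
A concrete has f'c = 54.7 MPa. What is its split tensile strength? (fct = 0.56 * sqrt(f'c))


fct = 0.56 * sqrt(54.7)
= 0.56 * 7.396
= 4.142 MPa

4.142


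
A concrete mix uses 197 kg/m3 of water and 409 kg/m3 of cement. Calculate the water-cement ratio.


w/c = water / cement
w/c = 197 / 409 = 0.482

0.482


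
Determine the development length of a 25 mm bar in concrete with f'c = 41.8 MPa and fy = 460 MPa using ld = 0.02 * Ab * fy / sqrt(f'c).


Ab = pi * 25^2 / 4 = 490.874 mm2
ld = 0.02 * 490.874 * 460 / sqrt(41.8)
= 698.5 mm

698.5


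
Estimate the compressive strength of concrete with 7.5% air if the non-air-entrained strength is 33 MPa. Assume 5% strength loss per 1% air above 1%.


Strength loss = (7.5 - 1) * 5 = 32.5%
f'c = 33 * (1 - 32.5/100)
= 22.28 MPa

22.28


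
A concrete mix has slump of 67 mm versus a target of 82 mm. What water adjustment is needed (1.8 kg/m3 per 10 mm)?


Difference = 82 - 67 = 15 mm
Water adjustment = 15 * 1.8 / 10 = 2.7 kg/m3

2.7


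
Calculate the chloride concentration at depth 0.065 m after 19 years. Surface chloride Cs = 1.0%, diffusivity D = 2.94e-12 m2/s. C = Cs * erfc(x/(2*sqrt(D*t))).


t_seconds = 19 * 365.25 * 24 * 3600 = 599594400.0 s
arg = 0.065 / (2 * sqrt(2.94e-12 * 599594400.0))
= 0.7741
erfc(0.7741) = 0.2736
C = 1.0 * 0.2736 = 0.2736%

0.2736


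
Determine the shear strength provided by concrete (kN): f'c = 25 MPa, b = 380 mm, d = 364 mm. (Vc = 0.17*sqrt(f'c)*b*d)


Vc = 0.17 * sqrt(25) * 380 * 364 / 1000
= 117.57 kN

117.57


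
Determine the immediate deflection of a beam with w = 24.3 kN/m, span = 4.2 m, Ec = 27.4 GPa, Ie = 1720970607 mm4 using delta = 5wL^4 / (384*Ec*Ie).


Convert: L = 4.2 m = 4200 mm, Ec = 27.4 GPa = 27400 MPa
delta = 5 * 24.3 * 4200^4 / (384 * 27400 * 1720970607)
= 2.09 mm

2.09


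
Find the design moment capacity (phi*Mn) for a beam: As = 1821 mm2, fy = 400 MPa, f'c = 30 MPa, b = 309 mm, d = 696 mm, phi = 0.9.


a = As * fy / (0.85 * f'c * b)
= 1821 * 400 / (0.85 * 30 * 309)
= 92.4424 mm
Mn = As * fy * (d - a/2) / 10^6
= 473.2989 kN-m
phi*Mn = 0.9 * 473.2989 = 425.97 kN-m

425.97


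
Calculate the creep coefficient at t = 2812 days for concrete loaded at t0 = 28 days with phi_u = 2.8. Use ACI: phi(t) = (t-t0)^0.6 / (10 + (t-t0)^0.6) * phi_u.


dt = 2812 - 28 = 2784
phi = 2784^0.6 / (10 + 2784^0.6) * 2.8
= 2.579

2.579


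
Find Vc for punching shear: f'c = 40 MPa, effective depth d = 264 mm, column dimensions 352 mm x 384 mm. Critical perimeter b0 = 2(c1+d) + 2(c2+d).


b0 = 2*(352 + 264) + 2*(384 + 264) = 2528 mm
Vc = 0.33 * sqrt(40) * 2528 * 264 / 1000
= 1392.92 kN

1392.92


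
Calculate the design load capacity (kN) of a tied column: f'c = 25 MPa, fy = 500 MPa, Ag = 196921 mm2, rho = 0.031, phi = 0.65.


Ast = rho * Ag = 0.031 * 196921 = 6104.551 mm2
phi*Pn = 0.65 * 0.80 * (0.85 * 25 * (196921 - 6104.551) + 500 * 6104.551) / 1000
= 3695.71 kN

3695.71


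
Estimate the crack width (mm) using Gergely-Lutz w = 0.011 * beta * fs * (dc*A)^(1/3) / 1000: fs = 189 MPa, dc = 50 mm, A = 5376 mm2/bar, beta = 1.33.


w = 0.011 * beta * fs * (dc * A)^(1/3) / 1000
= 0.011 * 1.33 * 189 * (50 * 5376)^(1/3) / 1000
= 0.178 mm

0.178


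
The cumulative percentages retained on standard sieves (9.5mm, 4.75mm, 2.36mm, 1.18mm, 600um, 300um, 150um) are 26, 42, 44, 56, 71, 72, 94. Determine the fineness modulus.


FM = sum(cumulative % retained) / 100
= 405 / 100
= 4.05

4.05


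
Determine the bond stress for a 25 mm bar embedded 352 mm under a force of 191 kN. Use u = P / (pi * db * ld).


u = P / (pi * db * ld)
= 191 * 1000 / (pi * 25 * 352)
= 6.909 MPa

6.909


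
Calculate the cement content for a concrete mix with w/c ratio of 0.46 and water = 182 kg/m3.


Cement = water / (w/c)
= 182 / 0.46
= 395.7 kg/m3

395.7


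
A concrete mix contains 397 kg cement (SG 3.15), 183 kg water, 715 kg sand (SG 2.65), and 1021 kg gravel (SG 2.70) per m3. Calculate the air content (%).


Vol cement = 397 / (3.15 * 1000) = 0.126032 m3
Vol water = 183 / 1000 = 0.183 m3
Vol sand = 715 / (2.65 * 1000) = 0.269811 m3
Vol gravel = 1021 / (2.70 * 1000) = 0.378148 m3
Total solid + water volume = 0.956991 m3
Air = (1 - 0.956991) * 100 = 4.3%

4.3


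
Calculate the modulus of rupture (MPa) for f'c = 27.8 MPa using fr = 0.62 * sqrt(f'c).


fr = 0.62 * sqrt(27.8)
= 3.269 MPa

3.269


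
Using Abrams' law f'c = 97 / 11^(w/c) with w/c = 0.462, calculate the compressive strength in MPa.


f'c = 97 / 11^0.462
= 97 / 3.028
= 32.04 MPa

32.04


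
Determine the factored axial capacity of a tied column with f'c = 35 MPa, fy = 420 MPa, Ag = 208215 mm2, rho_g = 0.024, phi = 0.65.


Ast = rho * Ag = 0.024 * 208215 = 4997.16 mm2
phi*Pn = 0.65 * 0.80 * (0.85 * 35 * (208215 - 4997.16) + 420 * 4997.16) / 1000
= 4235.16 kN

4235.16


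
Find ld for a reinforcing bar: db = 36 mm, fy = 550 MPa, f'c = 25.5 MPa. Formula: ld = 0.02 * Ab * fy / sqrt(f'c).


Ab = pi * 36^2 / 4 = 1017.876 mm2
ld = 0.02 * 1017.876 * 550 / sqrt(25.5)
= 2217.3 mm

2217.3


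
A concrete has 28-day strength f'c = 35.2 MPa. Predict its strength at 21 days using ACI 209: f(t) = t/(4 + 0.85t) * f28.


f(21) = 21 / (4 + 0.85 * 21) * 35.2
= 21 / 21.85 * 35.2
= 33.83 MPa

33.83


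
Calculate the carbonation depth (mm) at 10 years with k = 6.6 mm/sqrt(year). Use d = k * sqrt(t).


depth = k * sqrt(t)
= 6.6 * sqrt(10)
= 20.87 mm

20.87


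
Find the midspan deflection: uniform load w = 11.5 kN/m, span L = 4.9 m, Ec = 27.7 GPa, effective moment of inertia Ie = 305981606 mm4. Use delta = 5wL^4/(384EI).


Convert: L = 4.9 m = 4900 mm, Ec = 27.7 GPa = 27700 MPa
delta = 5 * 11.5 * 4900^4 / (384 * 27700 * 305981606)
= 10.18 mm

10.18


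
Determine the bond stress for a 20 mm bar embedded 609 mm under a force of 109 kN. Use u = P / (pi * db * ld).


u = P / (pi * db * ld)
= 109 * 1000 / (pi * 20 * 609)
= 2.849 MPa

2.849


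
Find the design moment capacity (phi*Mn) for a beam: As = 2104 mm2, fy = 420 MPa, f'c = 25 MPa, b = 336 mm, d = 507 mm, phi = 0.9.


a = As * fy / (0.85 * f'c * b)
= 2104 * 420 / (0.85 * 25 * 336)
= 123.7647 mm
Mn = As * fy * (d - a/2) / 10^6
= 393.3416 kN-m
phi*Mn = 0.9 * 393.3416 = 354.01 kN-m

354.01


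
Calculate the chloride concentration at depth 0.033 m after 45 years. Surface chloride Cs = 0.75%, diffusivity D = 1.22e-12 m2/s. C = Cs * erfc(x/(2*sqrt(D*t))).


t_seconds = 45 * 365.25 * 24 * 3600 = 1420092000.0 s
arg = 0.033 / (2 * sqrt(1.22e-12 * 1420092000.0))
= 0.3964
erfc(0.3964) = 0.5751
C = 0.75 * 0.5751 = 0.4313%

0.4313


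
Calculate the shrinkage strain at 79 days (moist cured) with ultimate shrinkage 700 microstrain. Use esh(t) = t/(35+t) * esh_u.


esh(79) = 79 / (35 + 79) * 700
= 79 / 114 * 700
= 485.1 microstrain

485.1


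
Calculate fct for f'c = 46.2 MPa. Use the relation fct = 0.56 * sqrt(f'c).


fct = 0.56 * sqrt(46.2)
= 0.56 * 6.797
= 3.806 MPa

3.806


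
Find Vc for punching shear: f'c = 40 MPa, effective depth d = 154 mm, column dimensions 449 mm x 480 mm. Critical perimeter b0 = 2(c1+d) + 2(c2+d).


b0 = 2*(449 + 154) + 2*(480 + 154) = 2474 mm
Vc = 0.33 * sqrt(40) * 2474 * 154 / 1000
= 795.18 kN

795.18


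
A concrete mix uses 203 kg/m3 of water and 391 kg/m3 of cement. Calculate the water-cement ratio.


w/c = water / cement
w/c = 203 / 391 = 0.519

0.519


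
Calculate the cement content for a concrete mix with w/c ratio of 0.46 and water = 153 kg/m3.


Cement = water / (w/c)
= 153 / 0.46
= 332.6 kg/m3

332.6


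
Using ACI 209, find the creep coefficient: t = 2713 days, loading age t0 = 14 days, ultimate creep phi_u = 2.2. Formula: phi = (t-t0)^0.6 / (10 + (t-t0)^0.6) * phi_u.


dt = 2713 - 14 = 2699
phi = 2699^0.6 / (10 + 2699^0.6) * 2.2
= 2.023

2.023


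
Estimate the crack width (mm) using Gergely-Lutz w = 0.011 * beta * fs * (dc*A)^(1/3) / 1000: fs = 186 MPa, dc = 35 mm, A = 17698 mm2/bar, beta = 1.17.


w = 0.011 * beta * fs * (dc * A)^(1/3) / 1000
= 0.011 * 1.17 * 186 * (35 * 17698)^(1/3) / 1000
= 0.204 mm

0.204


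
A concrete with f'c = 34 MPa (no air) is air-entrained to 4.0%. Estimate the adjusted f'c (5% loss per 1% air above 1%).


Strength loss = (4.0 - 1) * 5 = 15.0%
f'c = 34 * (1 - 15.0/100)
= 28.9 MPa

28.9


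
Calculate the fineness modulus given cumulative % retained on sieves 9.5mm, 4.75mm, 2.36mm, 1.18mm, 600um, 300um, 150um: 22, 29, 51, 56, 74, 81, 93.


FM = sum(cumulative % retained) / 100
= 406 / 100
= 4.06

4.06


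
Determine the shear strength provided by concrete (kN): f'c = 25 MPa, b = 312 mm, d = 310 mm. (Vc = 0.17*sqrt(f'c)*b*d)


Vc = 0.17 * sqrt(25) * 312 * 310 / 1000
= 82.21 kN

82.21


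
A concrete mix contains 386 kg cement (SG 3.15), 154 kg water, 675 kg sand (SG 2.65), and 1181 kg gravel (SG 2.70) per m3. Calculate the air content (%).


Vol cement = 386 / (3.15 * 1000) = 0.12254 m3
Vol water = 154 / 1000 = 0.154 m3
Vol sand = 675 / (2.65 * 1000) = 0.254717 m3
Vol gravel = 1181 / (2.70 * 1000) = 0.437407 m3
Total solid + water volume = 0.968664 m3
Air = (1 - 0.968664) * 100 = 3.13%

3.13


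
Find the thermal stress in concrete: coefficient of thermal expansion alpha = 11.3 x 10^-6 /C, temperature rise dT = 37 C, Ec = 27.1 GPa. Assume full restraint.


sigma = alpha * dT * Ec
= 11.3e-6 * 37 * 27.1 * 1000
= 11.331 MPa

11.331


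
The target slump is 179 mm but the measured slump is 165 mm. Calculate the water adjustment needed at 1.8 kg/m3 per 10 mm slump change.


Difference = 179 - 165 = 14 mm
Water adjustment = 14 * 1.8 / 10 = 2.5 kg/m3

2.5


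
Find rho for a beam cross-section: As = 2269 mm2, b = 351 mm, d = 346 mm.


rho = As / (b * d)
= 2269 / (351 * 346)
= 0.0187

0.0187


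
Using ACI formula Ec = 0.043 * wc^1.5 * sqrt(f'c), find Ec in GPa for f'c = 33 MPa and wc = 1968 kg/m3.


Ec = 0.043 * 1968^1.5 * sqrt(33) / 1000
= 21.57 GPa

21.57


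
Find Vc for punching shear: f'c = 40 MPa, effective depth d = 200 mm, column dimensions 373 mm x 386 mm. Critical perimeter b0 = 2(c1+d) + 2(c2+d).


b0 = 2*(373 + 200) + 2*(386 + 200) = 2318 mm
Vc = 0.33 * sqrt(40) * 2318 * 200 / 1000
= 967.58 kN

967.58


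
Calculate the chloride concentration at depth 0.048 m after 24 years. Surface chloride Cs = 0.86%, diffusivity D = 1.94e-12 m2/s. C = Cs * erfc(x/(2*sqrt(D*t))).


t_seconds = 24 * 365.25 * 24 * 3600 = 757382400.0 s
arg = 0.048 / (2 * sqrt(1.94e-12 * 757382400.0))
= 0.6261
erfc(0.6261) = 0.3759
C = 0.86 * 0.3759 = 0.3233%

0.3233


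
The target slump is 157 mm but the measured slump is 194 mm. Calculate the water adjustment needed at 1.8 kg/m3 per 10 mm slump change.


Difference = 157 - 194 = -37 mm
Water adjustment = -37 * 1.8 / 10 = -6.7 kg/m3

-6.7


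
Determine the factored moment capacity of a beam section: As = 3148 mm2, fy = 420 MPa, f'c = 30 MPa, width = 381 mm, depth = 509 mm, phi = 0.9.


a = As * fy / (0.85 * f'c * b)
= 3148 * 420 / (0.85 * 30 * 381)
= 136.0877 mm
Mn = As * fy * (d - a/2) / 10^6
= 583.0146 kN-m
phi*Mn = 0.9 * 583.0146 = 524.71 kN-m

524.71


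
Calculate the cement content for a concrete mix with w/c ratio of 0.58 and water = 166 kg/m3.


Cement = water / (w/c)
= 166 / 0.58
= 286.2 kg/m3

286.2


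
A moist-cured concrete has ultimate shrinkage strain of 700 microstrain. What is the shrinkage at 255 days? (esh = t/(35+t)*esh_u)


esh(255) = 255 / (35 + 255) * 700
= 255 / 290 * 700
= 615.5 microstrain

615.5


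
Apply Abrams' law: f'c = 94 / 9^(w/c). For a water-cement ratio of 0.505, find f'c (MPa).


f'c = 94 / 9^0.505
= 94 / 3.033
= 30.99 MPa

30.99


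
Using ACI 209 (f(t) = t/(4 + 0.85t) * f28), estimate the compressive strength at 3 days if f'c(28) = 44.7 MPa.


f(3) = 3 / (4 + 0.85 * 3) * 44.7
= 3 / 6.55 * 44.7
= 20.47 MPa

20.47


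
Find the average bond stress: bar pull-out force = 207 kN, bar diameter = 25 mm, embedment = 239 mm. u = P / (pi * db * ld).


u = P / (pi * db * ld)
= 207 * 1000 / (pi * 25 * 239)
= 11.028 MPa

11.028


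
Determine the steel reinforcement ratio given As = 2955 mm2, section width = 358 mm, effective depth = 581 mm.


rho = As / (b * d)
= 2955 / (358 * 581)
= 0.0142

0.0142


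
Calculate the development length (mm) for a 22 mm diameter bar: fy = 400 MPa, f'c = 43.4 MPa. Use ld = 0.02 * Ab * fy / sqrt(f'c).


Ab = pi * 22^2 / 4 = 380.133 mm2
ld = 0.02 * 380.133 * 400 / sqrt(43.4)
= 461.6 mm

461.6


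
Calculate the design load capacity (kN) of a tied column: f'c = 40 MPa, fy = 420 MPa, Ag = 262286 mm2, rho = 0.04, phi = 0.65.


Ast = rho * Ag = 0.04 * 262286 = 10491.44 mm2
phi*Pn = 0.65 * 0.80 * (0.85 * 40 * (262286 - 10491.44) + 420 * 10491.44) / 1000
= 6743.06 kN

6743.06


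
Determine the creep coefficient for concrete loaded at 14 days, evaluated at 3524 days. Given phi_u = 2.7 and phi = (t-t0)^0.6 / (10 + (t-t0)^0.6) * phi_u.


dt = 3524 - 14 = 3510
phi = 3510^0.6 / (10 + 3510^0.6) * 2.7
= 2.513

2.513


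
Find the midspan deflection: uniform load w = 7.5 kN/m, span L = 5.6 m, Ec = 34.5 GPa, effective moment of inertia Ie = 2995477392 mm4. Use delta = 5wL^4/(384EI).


Convert: L = 5.6 m = 5600 mm, Ec = 34.5 GPa = 34500 MPa
delta = 5 * 7.5 * 5600^4 / (384 * 34500 * 2995477392)
= 0.93 mm

0.93


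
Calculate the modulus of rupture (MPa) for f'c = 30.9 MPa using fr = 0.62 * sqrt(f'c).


fr = 0.62 * sqrt(30.9)
= 3.446 MPa

3.446


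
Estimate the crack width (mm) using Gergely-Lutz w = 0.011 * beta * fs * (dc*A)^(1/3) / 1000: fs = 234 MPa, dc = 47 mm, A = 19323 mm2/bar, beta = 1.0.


w = 0.011 * beta * fs * (dc * A)^(1/3) / 1000
= 0.011 * 1.0 * 234 * (47 * 19323)^(1/3) / 1000
= 0.249 mm

0.249


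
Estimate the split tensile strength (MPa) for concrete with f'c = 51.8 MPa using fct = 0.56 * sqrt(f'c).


fct = 0.56 * sqrt(51.8)
= 0.56 * 7.197
= 4.03 MPa

4.03


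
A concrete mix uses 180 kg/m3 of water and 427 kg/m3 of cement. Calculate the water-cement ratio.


w/c = water / cement
w/c = 180 / 427 = 0.422

0.422


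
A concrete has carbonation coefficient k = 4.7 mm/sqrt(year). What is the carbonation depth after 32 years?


depth = k * sqrt(t)
= 4.7 * sqrt(32)
= 26.59 mm

26.59


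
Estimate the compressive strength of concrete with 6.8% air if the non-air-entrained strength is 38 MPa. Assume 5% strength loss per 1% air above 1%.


Strength loss = (6.8 - 1) * 5 = 29.0%
f'c = 38 * (1 - 29.0/100)
= 26.98 MPa

26.98


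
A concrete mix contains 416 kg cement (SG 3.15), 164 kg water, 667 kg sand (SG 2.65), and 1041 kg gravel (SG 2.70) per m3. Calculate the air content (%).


Vol cement = 416 / (3.15 * 1000) = 0.132063 m3
Vol water = 164 / 1000 = 0.164 m3
Vol sand = 667 / (2.65 * 1000) = 0.251698 m3
Vol gravel = 1041 / (2.70 * 1000) = 0.385556 m3
Total solid + water volume = 0.933317 m3
Air = (1 - 0.933317) * 100 = 6.67%

6.67


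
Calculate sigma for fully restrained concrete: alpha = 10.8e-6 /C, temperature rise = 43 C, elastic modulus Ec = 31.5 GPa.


sigma = alpha * dT * Ec
= 10.8e-6 * 43 * 31.5 * 1000
= 14.629 MPa

14.629


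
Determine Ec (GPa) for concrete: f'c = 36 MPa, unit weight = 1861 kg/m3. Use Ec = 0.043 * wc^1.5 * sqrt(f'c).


Ec = 0.043 * 1861^1.5 * sqrt(36) / 1000
= 20.71 GPa

20.71


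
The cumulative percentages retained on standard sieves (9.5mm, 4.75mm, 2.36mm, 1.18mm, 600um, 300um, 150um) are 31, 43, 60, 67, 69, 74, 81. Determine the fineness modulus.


FM = sum(cumulative % retained) / 100
= 425 / 100
= 4.25

4.25


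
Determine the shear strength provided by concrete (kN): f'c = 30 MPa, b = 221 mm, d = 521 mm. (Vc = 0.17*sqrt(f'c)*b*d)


Vc = 0.17 * sqrt(30) * 221 * 521 / 1000
= 107.21 kN

107.21


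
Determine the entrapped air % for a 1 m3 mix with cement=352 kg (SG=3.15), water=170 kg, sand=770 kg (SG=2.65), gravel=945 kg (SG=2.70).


Vol cement = 352 / (3.15 * 1000) = 0.111746 m3
Vol water = 170 / 1000 = 0.17 m3
Vol sand = 770 / (2.65 * 1000) = 0.290566 m3
Vol gravel = 945 / (2.70 * 1000) = 0.35 m3
Total solid + water volume = 0.922312 m3
Air = (1 - 0.922312) * 100 = 7.77%

7.77


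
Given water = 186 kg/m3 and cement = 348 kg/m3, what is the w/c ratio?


w/c = water / cement
w/c = 186 / 348 = 0.534

0.534


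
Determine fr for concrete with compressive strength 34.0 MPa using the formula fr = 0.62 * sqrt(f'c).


fr = 0.62 * sqrt(34.0)
= 3.615 MPa

3.615


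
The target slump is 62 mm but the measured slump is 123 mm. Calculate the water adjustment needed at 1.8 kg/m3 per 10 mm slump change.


Difference = 62 - 123 = -61 mm
Water adjustment = -61 * 1.8 / 10 = -11.0 kg/m3

-11.0


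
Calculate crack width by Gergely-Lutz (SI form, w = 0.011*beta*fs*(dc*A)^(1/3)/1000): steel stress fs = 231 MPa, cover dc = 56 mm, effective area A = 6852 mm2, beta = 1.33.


w = 0.011 * beta * fs * (dc * A)^(1/3) / 1000
= 0.011 * 1.33 * 231 * (56 * 6852)^(1/3) / 1000
= 0.246 mm

0.246


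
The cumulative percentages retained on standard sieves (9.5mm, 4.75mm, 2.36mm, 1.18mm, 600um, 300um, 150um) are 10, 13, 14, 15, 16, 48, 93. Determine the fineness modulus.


FM = sum(cumulative % retained) / 100
= 209 / 100
= 2.09

2.09


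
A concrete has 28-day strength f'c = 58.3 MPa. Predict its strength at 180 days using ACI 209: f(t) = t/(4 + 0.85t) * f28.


f(180) = 180 / (4 + 0.85 * 180) * 58.3
= 180 / 157.0 * 58.3
= 66.84 MPa

66.84


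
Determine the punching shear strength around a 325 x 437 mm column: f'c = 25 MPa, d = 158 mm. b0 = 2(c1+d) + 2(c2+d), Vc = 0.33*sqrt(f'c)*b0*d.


b0 = 2*(325 + 158) + 2*(437 + 158) = 2156 mm
Vc = 0.33 * sqrt(25) * 2156 * 158 / 1000
= 562.07 kN

562.07


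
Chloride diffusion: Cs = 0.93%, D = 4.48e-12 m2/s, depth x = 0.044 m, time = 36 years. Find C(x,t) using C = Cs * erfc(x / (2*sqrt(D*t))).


t_seconds = 36 * 365.25 * 24 * 3600 = 1136073600.0 s
arg = 0.044 / (2 * sqrt(4.48e-12 * 1136073600.0))
= 0.3084
erfc(0.3084) = 0.6628
C = 0.93 * 0.6628 = 0.6164%

0.6164


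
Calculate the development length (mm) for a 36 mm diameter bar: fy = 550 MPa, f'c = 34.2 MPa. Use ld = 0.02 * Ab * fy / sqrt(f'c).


Ab = pi * 36^2 / 4 = 1017.876 mm2
ld = 0.02 * 1017.876 * 550 / sqrt(34.2)
= 1914.6 mm

1914.6


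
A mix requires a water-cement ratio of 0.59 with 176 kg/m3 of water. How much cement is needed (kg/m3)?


Cement = water / (w/c)
= 176 / 0.59
= 298.3 kg/m3

298.3


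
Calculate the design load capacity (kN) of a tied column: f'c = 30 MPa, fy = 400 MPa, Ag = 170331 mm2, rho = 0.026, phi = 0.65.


Ast = rho * Ag = 0.026 * 170331 = 4428.606 mm2
phi*Pn = 0.65 * 0.80 * (0.85 * 30 * (170331 - 4428.606) + 400 * 4428.606) / 1000
= 3121.02 kN

3121.02


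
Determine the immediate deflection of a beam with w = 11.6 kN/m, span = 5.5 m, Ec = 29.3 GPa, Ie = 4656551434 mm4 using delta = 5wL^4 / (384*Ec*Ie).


Convert: L = 5.5 m = 5500 mm, Ec = 29.3 GPa = 29300 MPa
delta = 5 * 11.6 * 5500^4 / (384 * 29300 * 4656551434)
= 1.01 mm

1.01


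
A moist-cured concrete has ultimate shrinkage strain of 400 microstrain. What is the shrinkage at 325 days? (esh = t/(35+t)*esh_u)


esh(325) = 325 / (35 + 325) * 400
= 325 / 360 * 400
= 361.1 microstrain

361.1


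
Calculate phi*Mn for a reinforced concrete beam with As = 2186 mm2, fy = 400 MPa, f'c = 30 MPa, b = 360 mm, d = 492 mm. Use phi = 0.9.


a = As * fy / (0.85 * f'c * b)
= 2186 * 400 / (0.85 * 30 * 360)
= 95.2505 mm
Mn = As * fy * (d - a/2) / 10^6
= 388.5613 kN-m
phi*Mn = 0.9 * 388.5613 = 349.71 kN-m

349.71


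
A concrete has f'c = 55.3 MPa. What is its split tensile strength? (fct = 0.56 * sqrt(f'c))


fct = 0.56 * sqrt(55.3)
= 0.56 * 7.436
= 4.164 MPa

4.164


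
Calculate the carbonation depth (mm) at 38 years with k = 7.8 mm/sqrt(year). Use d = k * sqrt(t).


depth = k * sqrt(t)
= 7.8 * sqrt(38)
= 48.08 mm

48.08


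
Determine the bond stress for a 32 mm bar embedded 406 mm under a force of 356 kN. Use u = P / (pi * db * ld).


u = P / (pi * db * ld)
= 356 * 1000 / (pi * 32 * 406)
= 8.722 MPa

8.722


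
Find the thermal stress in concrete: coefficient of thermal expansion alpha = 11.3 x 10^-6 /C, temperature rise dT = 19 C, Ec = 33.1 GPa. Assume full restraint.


sigma = alpha * dT * Ec
= 11.3e-6 * 19 * 33.1 * 1000
= 7.107 MPa

7.107


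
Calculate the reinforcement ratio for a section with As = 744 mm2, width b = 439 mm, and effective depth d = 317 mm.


rho = As / (b * d)
= 744 / (439 * 317)
= 0.0053

0.0053


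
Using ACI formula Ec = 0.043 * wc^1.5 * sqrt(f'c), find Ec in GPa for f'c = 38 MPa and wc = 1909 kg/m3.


Ec = 0.043 * 1909^1.5 * sqrt(38) / 1000
= 22.11 GPa

22.11


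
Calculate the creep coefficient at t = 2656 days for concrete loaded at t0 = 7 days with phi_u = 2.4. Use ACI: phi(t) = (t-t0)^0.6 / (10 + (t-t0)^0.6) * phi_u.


dt = 2656 - 7 = 2649
phi = 2649^0.6 / (10 + 2649^0.6) * 2.4
= 2.205

2.205


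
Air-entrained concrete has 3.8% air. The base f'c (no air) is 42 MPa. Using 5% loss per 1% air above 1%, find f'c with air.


Strength loss = (3.8 - 1) * 5 = 14.0%
f'c = 42 * (1 - 14.0/100)
= 36.12 MPa

36.12


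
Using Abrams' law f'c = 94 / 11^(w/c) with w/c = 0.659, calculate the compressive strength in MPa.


f'c = 94 / 11^0.659
= 94 / 4.856
= 19.36 MPa

19.36


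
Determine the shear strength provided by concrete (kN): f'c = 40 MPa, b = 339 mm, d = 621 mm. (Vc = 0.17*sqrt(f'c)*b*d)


Vc = 0.17 * sqrt(40) * 339 * 621 / 1000
= 226.34 kN

226.34


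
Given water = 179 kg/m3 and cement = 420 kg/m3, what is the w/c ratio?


w/c = water / cement
w/c = 179 / 420 = 0.426

0.426


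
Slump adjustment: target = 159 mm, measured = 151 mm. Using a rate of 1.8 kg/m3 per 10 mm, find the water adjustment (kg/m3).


Difference = 159 - 151 = 8 mm
Water adjustment = 8 * 1.8 / 10 = 1.4 kg/m3

1.4


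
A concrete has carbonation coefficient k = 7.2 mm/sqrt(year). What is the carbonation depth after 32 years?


depth = k * sqrt(t)
= 7.2 * sqrt(32)
= 40.73 mm

40.73


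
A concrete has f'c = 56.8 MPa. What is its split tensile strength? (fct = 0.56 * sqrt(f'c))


fct = 0.56 * sqrt(56.8)
= 0.56 * 7.537
= 4.22 MPa

4.22


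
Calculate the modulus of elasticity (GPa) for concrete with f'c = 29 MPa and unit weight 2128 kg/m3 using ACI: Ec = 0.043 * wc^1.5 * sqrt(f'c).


Ec = 0.043 * 2128^1.5 * sqrt(29) / 1000
= 22.73 GPa

22.73


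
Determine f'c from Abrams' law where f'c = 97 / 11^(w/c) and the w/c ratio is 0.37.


f'c = 97 / 11^0.37
= 97 / 2.428
= 39.94 MPa

39.94


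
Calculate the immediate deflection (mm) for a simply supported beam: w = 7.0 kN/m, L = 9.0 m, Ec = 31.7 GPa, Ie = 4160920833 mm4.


Convert: L = 9.0 m = 9000 mm, Ec = 31.7 GPa = 31700 MPa
delta = 5 * 7.0 * 9000^4 / (384 * 31700 * 4160920833)
= 4.53 mm

4.53


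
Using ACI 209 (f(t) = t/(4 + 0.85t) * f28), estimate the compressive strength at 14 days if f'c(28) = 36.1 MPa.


f(14) = 14 / (4 + 0.85 * 14) * 36.1
= 14 / 15.9 * 36.1
= 31.79 MPa

31.79


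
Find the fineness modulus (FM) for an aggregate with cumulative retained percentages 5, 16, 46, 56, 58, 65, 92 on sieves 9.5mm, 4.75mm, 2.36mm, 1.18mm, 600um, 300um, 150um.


FM = sum(cumulative % retained) / 100
= 338 / 100
= 3.38

3.38


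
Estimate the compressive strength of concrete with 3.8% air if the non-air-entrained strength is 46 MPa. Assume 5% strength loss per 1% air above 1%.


Strength loss = (3.8 - 1) * 5 = 14.0%
f'c = 46 * (1 - 14.0/100)
= 39.56 MPa

39.56


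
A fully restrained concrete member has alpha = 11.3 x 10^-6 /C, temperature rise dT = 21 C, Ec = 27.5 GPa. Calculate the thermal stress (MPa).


sigma = alpha * dT * Ec
= 11.3e-6 * 21 * 27.5 * 1000
= 6.526 MPa

6.526


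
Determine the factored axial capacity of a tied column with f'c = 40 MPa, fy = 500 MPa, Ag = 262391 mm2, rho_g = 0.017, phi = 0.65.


Ast = rho * Ag = 0.017 * 262391 = 4460.647 mm2
phi*Pn = 0.65 * 0.80 * (0.85 * 40 * (262391 - 4460.647) + 500 * 4460.647) / 1000
= 5719.98 kN

5719.98


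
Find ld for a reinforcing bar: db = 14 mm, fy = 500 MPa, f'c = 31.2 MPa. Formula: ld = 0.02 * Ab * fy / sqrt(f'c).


Ab = pi * 14^2 / 4 = 153.938 mm2
ld = 0.02 * 153.938 * 500 / sqrt(31.2)
= 275.6 mm

275.6


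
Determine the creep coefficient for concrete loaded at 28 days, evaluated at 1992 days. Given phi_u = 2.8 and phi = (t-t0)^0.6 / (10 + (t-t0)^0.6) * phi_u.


dt = 1992 - 28 = 1964
phi = 1964^0.6 / (10 + 1964^0.6) * 2.8
= 2.532

2.532


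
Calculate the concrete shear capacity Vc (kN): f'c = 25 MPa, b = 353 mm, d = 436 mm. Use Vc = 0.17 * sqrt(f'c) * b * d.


Vc = 0.17 * sqrt(25) * 353 * 436 / 1000
= 130.82 kN

130.82


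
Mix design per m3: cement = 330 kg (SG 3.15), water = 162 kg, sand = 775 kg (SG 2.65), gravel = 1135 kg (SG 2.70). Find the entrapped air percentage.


Vol cement = 330 / (3.15 * 1000) = 0.104762 m3
Vol water = 162 / 1000 = 0.162 m3
Vol sand = 775 / (2.65 * 1000) = 0.292453 m3
Vol gravel = 1135 / (2.70 * 1000) = 0.42037 m3
Total solid + water volume = 0.979585 m3
Air = (1 - 0.979585) * 100 = 2.04%

2.04


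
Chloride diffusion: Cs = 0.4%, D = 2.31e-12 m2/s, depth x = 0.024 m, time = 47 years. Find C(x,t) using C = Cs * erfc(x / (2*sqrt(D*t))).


t_seconds = 47 * 365.25 * 24 * 3600 = 1483207200.0 s
arg = 0.024 / (2 * sqrt(2.31e-12 * 1483207200.0))
= 0.205
erfc(0.205) = 0.7719
C = 0.4 * 0.7719 = 0.3087%

0.3087


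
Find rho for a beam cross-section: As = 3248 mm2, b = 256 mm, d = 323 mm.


rho = As / (b * d)
= 3248 / (256 * 323)
= 0.0393

0.0393


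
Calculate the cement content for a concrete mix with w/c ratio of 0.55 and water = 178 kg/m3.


Cement = water / (w/c)
= 178 / 0.55
= 323.6 kg/m3

323.6


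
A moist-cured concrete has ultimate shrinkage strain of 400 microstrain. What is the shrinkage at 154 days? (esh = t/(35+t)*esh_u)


esh(154) = 154 / (35 + 154) * 400
= 154 / 189 * 400
= 325.9 microstrain

325.9


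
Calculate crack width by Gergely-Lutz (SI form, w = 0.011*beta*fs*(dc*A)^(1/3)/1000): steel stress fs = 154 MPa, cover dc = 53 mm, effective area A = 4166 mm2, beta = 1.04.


w = 0.011 * beta * fs * (dc * A)^(1/3) / 1000
= 0.011 * 1.04 * 154 * (53 * 4166)^(1/3) / 1000
= 0.106 mm

0.106


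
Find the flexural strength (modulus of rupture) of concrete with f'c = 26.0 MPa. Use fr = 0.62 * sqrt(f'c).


fr = 0.62 * sqrt(26.0)
= 3.161 MPa

3.161


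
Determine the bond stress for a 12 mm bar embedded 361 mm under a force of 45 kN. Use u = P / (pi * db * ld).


u = P / (pi * db * ld)
= 45 * 1000 / (pi * 12 * 361)
= 3.307 MPa

3.307


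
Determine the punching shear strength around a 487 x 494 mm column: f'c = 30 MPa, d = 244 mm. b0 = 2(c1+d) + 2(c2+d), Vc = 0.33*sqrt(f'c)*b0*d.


b0 = 2*(487 + 244) + 2*(494 + 244) = 2938 mm
Vc = 0.33 * sqrt(30) * 2938 * 244 / 1000
= 1295.73 kN

1295.73


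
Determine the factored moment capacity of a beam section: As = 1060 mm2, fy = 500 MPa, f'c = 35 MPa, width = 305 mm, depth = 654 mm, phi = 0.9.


a = As * fy / (0.85 * f'c * b)
= 1060 * 500 / (0.85 * 35 * 305)
= 58.4102 mm
Mn = As * fy * (d - a/2) / 10^6
= 331.1413 kN-m
phi*Mn = 0.9 * 331.1413 = 298.03 kN-m

298.03


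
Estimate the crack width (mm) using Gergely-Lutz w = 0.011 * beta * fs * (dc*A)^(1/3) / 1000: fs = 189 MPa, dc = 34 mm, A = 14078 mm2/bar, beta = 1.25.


w = 0.011 * beta * fs * (dc * A)^(1/3) / 1000
= 0.011 * 1.25 * 189 * (34 * 14078)^(1/3) / 1000
= 0.203 mm

0.203


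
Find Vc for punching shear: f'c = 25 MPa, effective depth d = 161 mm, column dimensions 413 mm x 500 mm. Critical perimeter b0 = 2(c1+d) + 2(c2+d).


b0 = 2*(413 + 161) + 2*(500 + 161) = 2470 mm
Vc = 0.33 * sqrt(25) * 2470 * 161 / 1000
= 656.16 kN

656.16


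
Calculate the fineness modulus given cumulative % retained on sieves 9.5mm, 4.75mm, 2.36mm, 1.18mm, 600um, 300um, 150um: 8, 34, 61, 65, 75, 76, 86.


FM = sum(cumulative % retained) / 100
= 405 / 100
= 4.05

4.05


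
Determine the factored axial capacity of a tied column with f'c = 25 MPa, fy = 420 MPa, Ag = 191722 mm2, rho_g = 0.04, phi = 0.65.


Ast = rho * Ag = 0.04 * 191722 = 7668.88 mm2
phi*Pn = 0.65 * 0.80 * (0.85 * 25 * (191722 - 7668.88) + 420 * 7668.88) / 1000
= 3708.67 kN

3708.67


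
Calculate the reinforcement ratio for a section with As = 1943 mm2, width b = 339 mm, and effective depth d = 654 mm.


rho = As / (b * d)
= 1943 / (339 * 654)
= 0.0088

0.0088


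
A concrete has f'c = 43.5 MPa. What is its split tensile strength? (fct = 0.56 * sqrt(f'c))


fct = 0.56 * sqrt(43.5)
= 0.56 * 6.595
= 3.693 MPa

3.693


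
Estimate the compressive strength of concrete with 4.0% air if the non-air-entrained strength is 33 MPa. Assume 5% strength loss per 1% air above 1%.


Strength loss = (4.0 - 1) * 5 = 15.0%
f'c = 33 * (1 - 15.0/100)
= 28.05 MPa

28.05


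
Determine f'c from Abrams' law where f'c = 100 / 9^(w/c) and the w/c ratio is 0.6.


f'c = 100 / 9^0.6
= 100 / 3.737
= 26.76 MPa

26.76


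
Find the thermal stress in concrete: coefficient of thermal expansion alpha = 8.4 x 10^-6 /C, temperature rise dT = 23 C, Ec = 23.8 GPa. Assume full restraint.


sigma = alpha * dT * Ec
= 8.4e-6 * 23 * 23.8 * 1000
= 4.598 MPa

4.598


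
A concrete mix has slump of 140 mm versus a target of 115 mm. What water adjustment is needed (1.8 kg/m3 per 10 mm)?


Difference = 115 - 140 = -25 mm
Water adjustment = -25 * 1.8 / 10 = -4.5 kg/m3

-4.5


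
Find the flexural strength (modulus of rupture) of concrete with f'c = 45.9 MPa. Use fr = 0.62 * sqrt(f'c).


fr = 0.62 * sqrt(45.9)
= 4.2 MPa

4.2


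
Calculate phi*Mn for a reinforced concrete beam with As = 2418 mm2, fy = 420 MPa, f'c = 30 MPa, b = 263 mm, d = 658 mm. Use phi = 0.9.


a = As * fy / (0.85 * f'c * b)
= 2418 * 420 / (0.85 * 30 * 263)
= 151.4292 mm
Mn = As * fy * (d - a/2) / 10^6
= 591.3458 kN-m
phi*Mn = 0.9 * 591.3458 = 532.21 kN-m

532.21


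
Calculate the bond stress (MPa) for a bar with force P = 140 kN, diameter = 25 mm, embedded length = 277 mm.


u = P / (pi * db * ld)
= 140 * 1000 / (pi * 25 * 277)
= 6.435 MPa

6.435


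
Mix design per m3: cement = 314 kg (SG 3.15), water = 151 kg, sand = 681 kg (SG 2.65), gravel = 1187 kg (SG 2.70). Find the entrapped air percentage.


Vol cement = 314 / (3.15 * 1000) = 0.099683 m3
Vol water = 151 / 1000 = 0.151 m3
Vol sand = 681 / (2.65 * 1000) = 0.256981 m3
Vol gravel = 1187 / (2.70 * 1000) = 0.43963 m3
Total solid + water volume = 0.947293 m3
Air = (1 - 0.947293) * 100 = 5.27%

5.27


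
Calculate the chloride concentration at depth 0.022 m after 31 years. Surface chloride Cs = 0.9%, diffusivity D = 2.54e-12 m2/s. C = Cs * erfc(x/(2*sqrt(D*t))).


t_seconds = 31 * 365.25 * 24 * 3600 = 978285600.0 s
arg = 0.022 / (2 * sqrt(2.54e-12 * 978285600.0))
= 0.2207
erfc(0.2207) = 0.755
C = 0.9 * 0.755 = 0.6795%

0.6795


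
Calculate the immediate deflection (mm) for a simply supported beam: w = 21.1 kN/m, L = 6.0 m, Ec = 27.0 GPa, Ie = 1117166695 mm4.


Convert: L = 6.0 m = 6000 mm, Ec = 27.0 GPa = 27000 MPa
delta = 5 * 21.1 * 6000^4 / (384 * 27000 * 1117166695)
= 11.8 mm

11.8
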